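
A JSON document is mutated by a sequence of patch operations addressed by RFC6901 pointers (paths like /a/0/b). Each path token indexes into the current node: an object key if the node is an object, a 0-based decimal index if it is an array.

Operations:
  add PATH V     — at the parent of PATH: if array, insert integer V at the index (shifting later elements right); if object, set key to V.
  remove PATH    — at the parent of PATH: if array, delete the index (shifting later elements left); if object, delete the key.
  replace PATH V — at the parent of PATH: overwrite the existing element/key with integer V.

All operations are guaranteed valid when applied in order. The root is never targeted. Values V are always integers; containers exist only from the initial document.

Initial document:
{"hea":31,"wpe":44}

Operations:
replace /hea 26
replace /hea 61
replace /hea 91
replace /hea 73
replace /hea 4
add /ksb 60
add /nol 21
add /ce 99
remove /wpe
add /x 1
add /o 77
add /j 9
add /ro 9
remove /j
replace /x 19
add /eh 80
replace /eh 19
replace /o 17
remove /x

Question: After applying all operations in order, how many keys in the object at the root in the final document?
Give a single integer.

Answer: 7

Derivation:
After op 1 (replace /hea 26): {"hea":26,"wpe":44}
After op 2 (replace /hea 61): {"hea":61,"wpe":44}
After op 3 (replace /hea 91): {"hea":91,"wpe":44}
After op 4 (replace /hea 73): {"hea":73,"wpe":44}
After op 5 (replace /hea 4): {"hea":4,"wpe":44}
After op 6 (add /ksb 60): {"hea":4,"ksb":60,"wpe":44}
After op 7 (add /nol 21): {"hea":4,"ksb":60,"nol":21,"wpe":44}
After op 8 (add /ce 99): {"ce":99,"hea":4,"ksb":60,"nol":21,"wpe":44}
After op 9 (remove /wpe): {"ce":99,"hea":4,"ksb":60,"nol":21}
After op 10 (add /x 1): {"ce":99,"hea":4,"ksb":60,"nol":21,"x":1}
After op 11 (add /o 77): {"ce":99,"hea":4,"ksb":60,"nol":21,"o":77,"x":1}
After op 12 (add /j 9): {"ce":99,"hea":4,"j":9,"ksb":60,"nol":21,"o":77,"x":1}
After op 13 (add /ro 9): {"ce":99,"hea":4,"j":9,"ksb":60,"nol":21,"o":77,"ro":9,"x":1}
After op 14 (remove /j): {"ce":99,"hea":4,"ksb":60,"nol":21,"o":77,"ro":9,"x":1}
After op 15 (replace /x 19): {"ce":99,"hea":4,"ksb":60,"nol":21,"o":77,"ro":9,"x":19}
After op 16 (add /eh 80): {"ce":99,"eh":80,"hea":4,"ksb":60,"nol":21,"o":77,"ro":9,"x":19}
After op 17 (replace /eh 19): {"ce":99,"eh":19,"hea":4,"ksb":60,"nol":21,"o":77,"ro":9,"x":19}
After op 18 (replace /o 17): {"ce":99,"eh":19,"hea":4,"ksb":60,"nol":21,"o":17,"ro":9,"x":19}
After op 19 (remove /x): {"ce":99,"eh":19,"hea":4,"ksb":60,"nol":21,"o":17,"ro":9}
Size at the root: 7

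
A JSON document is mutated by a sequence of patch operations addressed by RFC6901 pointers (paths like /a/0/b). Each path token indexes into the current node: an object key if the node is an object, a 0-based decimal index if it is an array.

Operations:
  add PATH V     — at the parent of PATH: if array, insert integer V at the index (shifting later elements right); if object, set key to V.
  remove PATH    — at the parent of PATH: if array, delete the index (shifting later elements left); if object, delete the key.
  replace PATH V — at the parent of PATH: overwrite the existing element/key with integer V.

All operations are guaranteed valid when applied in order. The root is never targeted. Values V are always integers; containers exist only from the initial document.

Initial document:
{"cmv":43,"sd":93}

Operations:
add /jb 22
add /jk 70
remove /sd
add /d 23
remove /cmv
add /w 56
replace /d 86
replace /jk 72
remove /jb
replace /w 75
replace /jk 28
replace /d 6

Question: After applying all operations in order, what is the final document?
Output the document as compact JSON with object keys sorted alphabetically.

Answer: {"d":6,"jk":28,"w":75}

Derivation:
After op 1 (add /jb 22): {"cmv":43,"jb":22,"sd":93}
After op 2 (add /jk 70): {"cmv":43,"jb":22,"jk":70,"sd":93}
After op 3 (remove /sd): {"cmv":43,"jb":22,"jk":70}
After op 4 (add /d 23): {"cmv":43,"d":23,"jb":22,"jk":70}
After op 5 (remove /cmv): {"d":23,"jb":22,"jk":70}
After op 6 (add /w 56): {"d":23,"jb":22,"jk":70,"w":56}
After op 7 (replace /d 86): {"d":86,"jb":22,"jk":70,"w":56}
After op 8 (replace /jk 72): {"d":86,"jb":22,"jk":72,"w":56}
After op 9 (remove /jb): {"d":86,"jk":72,"w":56}
After op 10 (replace /w 75): {"d":86,"jk":72,"w":75}
After op 11 (replace /jk 28): {"d":86,"jk":28,"w":75}
After op 12 (replace /d 6): {"d":6,"jk":28,"w":75}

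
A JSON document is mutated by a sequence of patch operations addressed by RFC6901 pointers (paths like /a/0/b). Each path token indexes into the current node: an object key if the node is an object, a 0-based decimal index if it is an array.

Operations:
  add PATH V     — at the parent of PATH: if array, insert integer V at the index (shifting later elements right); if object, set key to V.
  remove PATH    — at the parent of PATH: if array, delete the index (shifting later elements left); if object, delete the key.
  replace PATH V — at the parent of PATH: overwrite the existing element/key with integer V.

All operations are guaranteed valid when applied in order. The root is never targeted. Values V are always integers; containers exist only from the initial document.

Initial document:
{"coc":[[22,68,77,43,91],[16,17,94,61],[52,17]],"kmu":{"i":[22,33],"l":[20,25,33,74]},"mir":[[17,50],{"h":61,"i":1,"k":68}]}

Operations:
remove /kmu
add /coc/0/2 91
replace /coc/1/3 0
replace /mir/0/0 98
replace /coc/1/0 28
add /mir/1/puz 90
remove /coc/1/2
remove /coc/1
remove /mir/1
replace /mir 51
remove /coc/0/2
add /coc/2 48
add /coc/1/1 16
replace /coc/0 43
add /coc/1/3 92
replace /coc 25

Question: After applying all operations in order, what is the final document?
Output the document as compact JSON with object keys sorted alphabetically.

Answer: {"coc":25,"mir":51}

Derivation:
After op 1 (remove /kmu): {"coc":[[22,68,77,43,91],[16,17,94,61],[52,17]],"mir":[[17,50],{"h":61,"i":1,"k":68}]}
After op 2 (add /coc/0/2 91): {"coc":[[22,68,91,77,43,91],[16,17,94,61],[52,17]],"mir":[[17,50],{"h":61,"i":1,"k":68}]}
After op 3 (replace /coc/1/3 0): {"coc":[[22,68,91,77,43,91],[16,17,94,0],[52,17]],"mir":[[17,50],{"h":61,"i":1,"k":68}]}
After op 4 (replace /mir/0/0 98): {"coc":[[22,68,91,77,43,91],[16,17,94,0],[52,17]],"mir":[[98,50],{"h":61,"i":1,"k":68}]}
After op 5 (replace /coc/1/0 28): {"coc":[[22,68,91,77,43,91],[28,17,94,0],[52,17]],"mir":[[98,50],{"h":61,"i":1,"k":68}]}
After op 6 (add /mir/1/puz 90): {"coc":[[22,68,91,77,43,91],[28,17,94,0],[52,17]],"mir":[[98,50],{"h":61,"i":1,"k":68,"puz":90}]}
After op 7 (remove /coc/1/2): {"coc":[[22,68,91,77,43,91],[28,17,0],[52,17]],"mir":[[98,50],{"h":61,"i":1,"k":68,"puz":90}]}
After op 8 (remove /coc/1): {"coc":[[22,68,91,77,43,91],[52,17]],"mir":[[98,50],{"h":61,"i":1,"k":68,"puz":90}]}
After op 9 (remove /mir/1): {"coc":[[22,68,91,77,43,91],[52,17]],"mir":[[98,50]]}
After op 10 (replace /mir 51): {"coc":[[22,68,91,77,43,91],[52,17]],"mir":51}
After op 11 (remove /coc/0/2): {"coc":[[22,68,77,43,91],[52,17]],"mir":51}
After op 12 (add /coc/2 48): {"coc":[[22,68,77,43,91],[52,17],48],"mir":51}
After op 13 (add /coc/1/1 16): {"coc":[[22,68,77,43,91],[52,16,17],48],"mir":51}
After op 14 (replace /coc/0 43): {"coc":[43,[52,16,17],48],"mir":51}
After op 15 (add /coc/1/3 92): {"coc":[43,[52,16,17,92],48],"mir":51}
After op 16 (replace /coc 25): {"coc":25,"mir":51}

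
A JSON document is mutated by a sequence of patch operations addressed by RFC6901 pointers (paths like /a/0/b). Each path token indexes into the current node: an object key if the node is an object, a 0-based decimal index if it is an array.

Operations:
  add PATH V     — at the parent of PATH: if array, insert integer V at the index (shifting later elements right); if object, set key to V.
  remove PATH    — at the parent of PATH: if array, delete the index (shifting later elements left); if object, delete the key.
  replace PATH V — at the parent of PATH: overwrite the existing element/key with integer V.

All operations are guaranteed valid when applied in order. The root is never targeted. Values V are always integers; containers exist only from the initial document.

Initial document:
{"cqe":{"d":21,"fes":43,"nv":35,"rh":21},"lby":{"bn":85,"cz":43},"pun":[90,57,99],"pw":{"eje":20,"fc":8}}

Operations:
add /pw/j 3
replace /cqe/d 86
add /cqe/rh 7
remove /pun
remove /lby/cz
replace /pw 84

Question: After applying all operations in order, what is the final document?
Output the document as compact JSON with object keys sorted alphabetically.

After op 1 (add /pw/j 3): {"cqe":{"d":21,"fes":43,"nv":35,"rh":21},"lby":{"bn":85,"cz":43},"pun":[90,57,99],"pw":{"eje":20,"fc":8,"j":3}}
After op 2 (replace /cqe/d 86): {"cqe":{"d":86,"fes":43,"nv":35,"rh":21},"lby":{"bn":85,"cz":43},"pun":[90,57,99],"pw":{"eje":20,"fc":8,"j":3}}
After op 3 (add /cqe/rh 7): {"cqe":{"d":86,"fes":43,"nv":35,"rh":7},"lby":{"bn":85,"cz":43},"pun":[90,57,99],"pw":{"eje":20,"fc":8,"j":3}}
After op 4 (remove /pun): {"cqe":{"d":86,"fes":43,"nv":35,"rh":7},"lby":{"bn":85,"cz":43},"pw":{"eje":20,"fc":8,"j":3}}
After op 5 (remove /lby/cz): {"cqe":{"d":86,"fes":43,"nv":35,"rh":7},"lby":{"bn":85},"pw":{"eje":20,"fc":8,"j":3}}
After op 6 (replace /pw 84): {"cqe":{"d":86,"fes":43,"nv":35,"rh":7},"lby":{"bn":85},"pw":84}

Answer: {"cqe":{"d":86,"fes":43,"nv":35,"rh":7},"lby":{"bn":85},"pw":84}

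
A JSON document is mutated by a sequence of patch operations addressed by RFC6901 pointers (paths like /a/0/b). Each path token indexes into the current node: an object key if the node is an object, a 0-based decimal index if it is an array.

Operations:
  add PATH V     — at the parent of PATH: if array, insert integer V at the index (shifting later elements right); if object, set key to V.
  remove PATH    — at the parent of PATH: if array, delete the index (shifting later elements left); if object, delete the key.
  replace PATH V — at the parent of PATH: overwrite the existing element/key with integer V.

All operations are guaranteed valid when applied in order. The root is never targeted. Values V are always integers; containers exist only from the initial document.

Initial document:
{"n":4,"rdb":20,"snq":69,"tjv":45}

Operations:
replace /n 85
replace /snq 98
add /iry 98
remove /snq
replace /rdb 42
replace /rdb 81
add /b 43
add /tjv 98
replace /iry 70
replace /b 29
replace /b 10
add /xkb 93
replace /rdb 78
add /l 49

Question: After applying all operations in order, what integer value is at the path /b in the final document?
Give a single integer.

After op 1 (replace /n 85): {"n":85,"rdb":20,"snq":69,"tjv":45}
After op 2 (replace /snq 98): {"n":85,"rdb":20,"snq":98,"tjv":45}
After op 3 (add /iry 98): {"iry":98,"n":85,"rdb":20,"snq":98,"tjv":45}
After op 4 (remove /snq): {"iry":98,"n":85,"rdb":20,"tjv":45}
After op 5 (replace /rdb 42): {"iry":98,"n":85,"rdb":42,"tjv":45}
After op 6 (replace /rdb 81): {"iry":98,"n":85,"rdb":81,"tjv":45}
After op 7 (add /b 43): {"b":43,"iry":98,"n":85,"rdb":81,"tjv":45}
After op 8 (add /tjv 98): {"b":43,"iry":98,"n":85,"rdb":81,"tjv":98}
After op 9 (replace /iry 70): {"b":43,"iry":70,"n":85,"rdb":81,"tjv":98}
After op 10 (replace /b 29): {"b":29,"iry":70,"n":85,"rdb":81,"tjv":98}
After op 11 (replace /b 10): {"b":10,"iry":70,"n":85,"rdb":81,"tjv":98}
After op 12 (add /xkb 93): {"b":10,"iry":70,"n":85,"rdb":81,"tjv":98,"xkb":93}
After op 13 (replace /rdb 78): {"b":10,"iry":70,"n":85,"rdb":78,"tjv":98,"xkb":93}
After op 14 (add /l 49): {"b":10,"iry":70,"l":49,"n":85,"rdb":78,"tjv":98,"xkb":93}
Value at /b: 10

Answer: 10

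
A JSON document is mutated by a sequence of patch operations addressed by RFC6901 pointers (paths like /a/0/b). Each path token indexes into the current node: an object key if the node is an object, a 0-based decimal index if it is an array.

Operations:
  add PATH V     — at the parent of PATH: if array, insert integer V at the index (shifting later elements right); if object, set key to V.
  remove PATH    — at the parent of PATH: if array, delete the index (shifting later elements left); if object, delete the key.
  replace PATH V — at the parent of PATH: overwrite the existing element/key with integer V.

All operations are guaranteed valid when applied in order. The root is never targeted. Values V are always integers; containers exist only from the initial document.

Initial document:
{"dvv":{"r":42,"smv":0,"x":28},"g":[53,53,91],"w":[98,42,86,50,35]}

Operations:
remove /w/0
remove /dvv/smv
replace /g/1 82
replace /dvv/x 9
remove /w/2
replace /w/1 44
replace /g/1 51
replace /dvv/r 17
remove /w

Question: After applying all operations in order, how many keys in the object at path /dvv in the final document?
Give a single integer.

Answer: 2

Derivation:
After op 1 (remove /w/0): {"dvv":{"r":42,"smv":0,"x":28},"g":[53,53,91],"w":[42,86,50,35]}
After op 2 (remove /dvv/smv): {"dvv":{"r":42,"x":28},"g":[53,53,91],"w":[42,86,50,35]}
After op 3 (replace /g/1 82): {"dvv":{"r":42,"x":28},"g":[53,82,91],"w":[42,86,50,35]}
After op 4 (replace /dvv/x 9): {"dvv":{"r":42,"x":9},"g":[53,82,91],"w":[42,86,50,35]}
After op 5 (remove /w/2): {"dvv":{"r":42,"x":9},"g":[53,82,91],"w":[42,86,35]}
After op 6 (replace /w/1 44): {"dvv":{"r":42,"x":9},"g":[53,82,91],"w":[42,44,35]}
After op 7 (replace /g/1 51): {"dvv":{"r":42,"x":9},"g":[53,51,91],"w":[42,44,35]}
After op 8 (replace /dvv/r 17): {"dvv":{"r":17,"x":9},"g":[53,51,91],"w":[42,44,35]}
After op 9 (remove /w): {"dvv":{"r":17,"x":9},"g":[53,51,91]}
Size at path /dvv: 2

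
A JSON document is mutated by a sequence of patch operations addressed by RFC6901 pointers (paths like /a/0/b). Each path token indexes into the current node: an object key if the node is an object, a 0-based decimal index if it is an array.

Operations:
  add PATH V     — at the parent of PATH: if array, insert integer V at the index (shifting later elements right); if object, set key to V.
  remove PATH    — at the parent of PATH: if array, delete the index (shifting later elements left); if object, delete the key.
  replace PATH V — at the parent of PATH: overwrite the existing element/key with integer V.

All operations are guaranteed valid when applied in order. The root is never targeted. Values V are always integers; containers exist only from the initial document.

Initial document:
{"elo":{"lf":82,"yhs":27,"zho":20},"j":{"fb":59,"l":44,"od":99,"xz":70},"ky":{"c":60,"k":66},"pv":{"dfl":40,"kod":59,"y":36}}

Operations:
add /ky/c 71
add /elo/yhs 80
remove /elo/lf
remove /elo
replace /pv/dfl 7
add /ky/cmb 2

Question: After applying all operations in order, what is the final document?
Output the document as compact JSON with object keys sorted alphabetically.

After op 1 (add /ky/c 71): {"elo":{"lf":82,"yhs":27,"zho":20},"j":{"fb":59,"l":44,"od":99,"xz":70},"ky":{"c":71,"k":66},"pv":{"dfl":40,"kod":59,"y":36}}
After op 2 (add /elo/yhs 80): {"elo":{"lf":82,"yhs":80,"zho":20},"j":{"fb":59,"l":44,"od":99,"xz":70},"ky":{"c":71,"k":66},"pv":{"dfl":40,"kod":59,"y":36}}
After op 3 (remove /elo/lf): {"elo":{"yhs":80,"zho":20},"j":{"fb":59,"l":44,"od":99,"xz":70},"ky":{"c":71,"k":66},"pv":{"dfl":40,"kod":59,"y":36}}
After op 4 (remove /elo): {"j":{"fb":59,"l":44,"od":99,"xz":70},"ky":{"c":71,"k":66},"pv":{"dfl":40,"kod":59,"y":36}}
After op 5 (replace /pv/dfl 7): {"j":{"fb":59,"l":44,"od":99,"xz":70},"ky":{"c":71,"k":66},"pv":{"dfl":7,"kod":59,"y":36}}
After op 6 (add /ky/cmb 2): {"j":{"fb":59,"l":44,"od":99,"xz":70},"ky":{"c":71,"cmb":2,"k":66},"pv":{"dfl":7,"kod":59,"y":36}}

Answer: {"j":{"fb":59,"l":44,"od":99,"xz":70},"ky":{"c":71,"cmb":2,"k":66},"pv":{"dfl":7,"kod":59,"y":36}}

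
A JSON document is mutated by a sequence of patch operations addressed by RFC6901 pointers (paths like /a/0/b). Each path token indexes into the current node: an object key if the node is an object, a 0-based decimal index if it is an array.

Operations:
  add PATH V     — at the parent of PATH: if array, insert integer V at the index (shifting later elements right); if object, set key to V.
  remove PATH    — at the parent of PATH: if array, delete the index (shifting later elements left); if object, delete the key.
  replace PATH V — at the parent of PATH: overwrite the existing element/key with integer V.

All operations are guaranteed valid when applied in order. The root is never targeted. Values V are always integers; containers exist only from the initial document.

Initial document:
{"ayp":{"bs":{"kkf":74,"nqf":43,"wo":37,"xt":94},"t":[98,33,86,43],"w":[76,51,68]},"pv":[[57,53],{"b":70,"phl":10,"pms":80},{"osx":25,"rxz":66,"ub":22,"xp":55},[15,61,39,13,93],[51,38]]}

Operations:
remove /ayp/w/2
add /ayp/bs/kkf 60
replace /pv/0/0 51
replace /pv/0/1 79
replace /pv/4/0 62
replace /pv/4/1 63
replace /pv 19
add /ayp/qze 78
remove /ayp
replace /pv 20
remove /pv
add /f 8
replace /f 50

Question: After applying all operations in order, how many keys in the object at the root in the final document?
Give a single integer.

After op 1 (remove /ayp/w/2): {"ayp":{"bs":{"kkf":74,"nqf":43,"wo":37,"xt":94},"t":[98,33,86,43],"w":[76,51]},"pv":[[57,53],{"b":70,"phl":10,"pms":80},{"osx":25,"rxz":66,"ub":22,"xp":55},[15,61,39,13,93],[51,38]]}
After op 2 (add /ayp/bs/kkf 60): {"ayp":{"bs":{"kkf":60,"nqf":43,"wo":37,"xt":94},"t":[98,33,86,43],"w":[76,51]},"pv":[[57,53],{"b":70,"phl":10,"pms":80},{"osx":25,"rxz":66,"ub":22,"xp":55},[15,61,39,13,93],[51,38]]}
After op 3 (replace /pv/0/0 51): {"ayp":{"bs":{"kkf":60,"nqf":43,"wo":37,"xt":94},"t":[98,33,86,43],"w":[76,51]},"pv":[[51,53],{"b":70,"phl":10,"pms":80},{"osx":25,"rxz":66,"ub":22,"xp":55},[15,61,39,13,93],[51,38]]}
After op 4 (replace /pv/0/1 79): {"ayp":{"bs":{"kkf":60,"nqf":43,"wo":37,"xt":94},"t":[98,33,86,43],"w":[76,51]},"pv":[[51,79],{"b":70,"phl":10,"pms":80},{"osx":25,"rxz":66,"ub":22,"xp":55},[15,61,39,13,93],[51,38]]}
After op 5 (replace /pv/4/0 62): {"ayp":{"bs":{"kkf":60,"nqf":43,"wo":37,"xt":94},"t":[98,33,86,43],"w":[76,51]},"pv":[[51,79],{"b":70,"phl":10,"pms":80},{"osx":25,"rxz":66,"ub":22,"xp":55},[15,61,39,13,93],[62,38]]}
After op 6 (replace /pv/4/1 63): {"ayp":{"bs":{"kkf":60,"nqf":43,"wo":37,"xt":94},"t":[98,33,86,43],"w":[76,51]},"pv":[[51,79],{"b":70,"phl":10,"pms":80},{"osx":25,"rxz":66,"ub":22,"xp":55},[15,61,39,13,93],[62,63]]}
After op 7 (replace /pv 19): {"ayp":{"bs":{"kkf":60,"nqf":43,"wo":37,"xt":94},"t":[98,33,86,43],"w":[76,51]},"pv":19}
After op 8 (add /ayp/qze 78): {"ayp":{"bs":{"kkf":60,"nqf":43,"wo":37,"xt":94},"qze":78,"t":[98,33,86,43],"w":[76,51]},"pv":19}
After op 9 (remove /ayp): {"pv":19}
After op 10 (replace /pv 20): {"pv":20}
After op 11 (remove /pv): {}
After op 12 (add /f 8): {"f":8}
After op 13 (replace /f 50): {"f":50}
Size at the root: 1

Answer: 1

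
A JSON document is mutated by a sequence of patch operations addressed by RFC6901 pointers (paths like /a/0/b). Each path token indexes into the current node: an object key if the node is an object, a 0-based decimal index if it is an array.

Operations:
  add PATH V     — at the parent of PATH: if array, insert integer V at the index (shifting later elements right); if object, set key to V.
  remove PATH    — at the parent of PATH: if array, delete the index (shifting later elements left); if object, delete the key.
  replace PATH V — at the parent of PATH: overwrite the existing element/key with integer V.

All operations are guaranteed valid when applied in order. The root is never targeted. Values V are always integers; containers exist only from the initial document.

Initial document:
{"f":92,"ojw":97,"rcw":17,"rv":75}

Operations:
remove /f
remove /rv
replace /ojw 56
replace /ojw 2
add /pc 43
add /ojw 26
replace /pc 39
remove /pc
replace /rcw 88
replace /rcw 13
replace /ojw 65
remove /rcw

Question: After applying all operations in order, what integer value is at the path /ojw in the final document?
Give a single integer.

After op 1 (remove /f): {"ojw":97,"rcw":17,"rv":75}
After op 2 (remove /rv): {"ojw":97,"rcw":17}
After op 3 (replace /ojw 56): {"ojw":56,"rcw":17}
After op 4 (replace /ojw 2): {"ojw":2,"rcw":17}
After op 5 (add /pc 43): {"ojw":2,"pc":43,"rcw":17}
After op 6 (add /ojw 26): {"ojw":26,"pc":43,"rcw":17}
After op 7 (replace /pc 39): {"ojw":26,"pc":39,"rcw":17}
After op 8 (remove /pc): {"ojw":26,"rcw":17}
After op 9 (replace /rcw 88): {"ojw":26,"rcw":88}
After op 10 (replace /rcw 13): {"ojw":26,"rcw":13}
After op 11 (replace /ojw 65): {"ojw":65,"rcw":13}
After op 12 (remove /rcw): {"ojw":65}
Value at /ojw: 65

Answer: 65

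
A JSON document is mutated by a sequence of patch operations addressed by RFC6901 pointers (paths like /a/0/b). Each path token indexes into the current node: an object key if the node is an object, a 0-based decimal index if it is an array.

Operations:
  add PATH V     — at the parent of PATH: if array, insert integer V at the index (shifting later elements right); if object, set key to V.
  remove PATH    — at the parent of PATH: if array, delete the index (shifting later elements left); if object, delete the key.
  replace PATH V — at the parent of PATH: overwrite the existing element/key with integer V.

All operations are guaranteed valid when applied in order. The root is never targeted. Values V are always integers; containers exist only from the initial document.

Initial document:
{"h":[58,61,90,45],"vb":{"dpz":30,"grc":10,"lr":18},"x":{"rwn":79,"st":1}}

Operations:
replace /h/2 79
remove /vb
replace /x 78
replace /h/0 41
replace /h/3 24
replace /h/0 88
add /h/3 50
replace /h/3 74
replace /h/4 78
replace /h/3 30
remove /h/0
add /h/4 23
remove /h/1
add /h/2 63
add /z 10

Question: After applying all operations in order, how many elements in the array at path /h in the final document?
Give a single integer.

Answer: 5

Derivation:
After op 1 (replace /h/2 79): {"h":[58,61,79,45],"vb":{"dpz":30,"grc":10,"lr":18},"x":{"rwn":79,"st":1}}
After op 2 (remove /vb): {"h":[58,61,79,45],"x":{"rwn":79,"st":1}}
After op 3 (replace /x 78): {"h":[58,61,79,45],"x":78}
After op 4 (replace /h/0 41): {"h":[41,61,79,45],"x":78}
After op 5 (replace /h/3 24): {"h":[41,61,79,24],"x":78}
After op 6 (replace /h/0 88): {"h":[88,61,79,24],"x":78}
After op 7 (add /h/3 50): {"h":[88,61,79,50,24],"x":78}
After op 8 (replace /h/3 74): {"h":[88,61,79,74,24],"x":78}
After op 9 (replace /h/4 78): {"h":[88,61,79,74,78],"x":78}
After op 10 (replace /h/3 30): {"h":[88,61,79,30,78],"x":78}
After op 11 (remove /h/0): {"h":[61,79,30,78],"x":78}
After op 12 (add /h/4 23): {"h":[61,79,30,78,23],"x":78}
After op 13 (remove /h/1): {"h":[61,30,78,23],"x":78}
After op 14 (add /h/2 63): {"h":[61,30,63,78,23],"x":78}
After op 15 (add /z 10): {"h":[61,30,63,78,23],"x":78,"z":10}
Size at path /h: 5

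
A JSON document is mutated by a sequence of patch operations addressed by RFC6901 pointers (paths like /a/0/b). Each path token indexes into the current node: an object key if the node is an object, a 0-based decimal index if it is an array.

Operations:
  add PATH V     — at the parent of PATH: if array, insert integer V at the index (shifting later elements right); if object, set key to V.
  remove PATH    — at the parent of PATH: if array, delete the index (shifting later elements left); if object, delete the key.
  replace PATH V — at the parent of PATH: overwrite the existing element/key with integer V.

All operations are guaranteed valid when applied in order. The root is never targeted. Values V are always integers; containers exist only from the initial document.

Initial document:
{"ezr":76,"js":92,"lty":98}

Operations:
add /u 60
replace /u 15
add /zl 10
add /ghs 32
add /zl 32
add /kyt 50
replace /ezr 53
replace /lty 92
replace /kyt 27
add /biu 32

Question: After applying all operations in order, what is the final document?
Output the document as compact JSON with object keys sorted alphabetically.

Answer: {"biu":32,"ezr":53,"ghs":32,"js":92,"kyt":27,"lty":92,"u":15,"zl":32}

Derivation:
After op 1 (add /u 60): {"ezr":76,"js":92,"lty":98,"u":60}
After op 2 (replace /u 15): {"ezr":76,"js":92,"lty":98,"u":15}
After op 3 (add /zl 10): {"ezr":76,"js":92,"lty":98,"u":15,"zl":10}
After op 4 (add /ghs 32): {"ezr":76,"ghs":32,"js":92,"lty":98,"u":15,"zl":10}
After op 5 (add /zl 32): {"ezr":76,"ghs":32,"js":92,"lty":98,"u":15,"zl":32}
After op 6 (add /kyt 50): {"ezr":76,"ghs":32,"js":92,"kyt":50,"lty":98,"u":15,"zl":32}
After op 7 (replace /ezr 53): {"ezr":53,"ghs":32,"js":92,"kyt":50,"lty":98,"u":15,"zl":32}
After op 8 (replace /lty 92): {"ezr":53,"ghs":32,"js":92,"kyt":50,"lty":92,"u":15,"zl":32}
After op 9 (replace /kyt 27): {"ezr":53,"ghs":32,"js":92,"kyt":27,"lty":92,"u":15,"zl":32}
After op 10 (add /biu 32): {"biu":32,"ezr":53,"ghs":32,"js":92,"kyt":27,"lty":92,"u":15,"zl":32}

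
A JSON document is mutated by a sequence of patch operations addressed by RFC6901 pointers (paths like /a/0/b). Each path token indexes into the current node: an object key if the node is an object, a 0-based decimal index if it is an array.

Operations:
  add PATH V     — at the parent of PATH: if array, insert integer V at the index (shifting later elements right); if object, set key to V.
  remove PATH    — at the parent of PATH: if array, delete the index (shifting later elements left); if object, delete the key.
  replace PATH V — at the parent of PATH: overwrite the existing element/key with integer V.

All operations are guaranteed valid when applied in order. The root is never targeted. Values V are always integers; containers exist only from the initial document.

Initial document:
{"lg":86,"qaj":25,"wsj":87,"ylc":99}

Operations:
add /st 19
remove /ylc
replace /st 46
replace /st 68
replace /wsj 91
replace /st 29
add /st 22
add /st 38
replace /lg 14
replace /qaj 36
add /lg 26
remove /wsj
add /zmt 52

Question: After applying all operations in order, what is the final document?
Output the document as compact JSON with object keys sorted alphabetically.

After op 1 (add /st 19): {"lg":86,"qaj":25,"st":19,"wsj":87,"ylc":99}
After op 2 (remove /ylc): {"lg":86,"qaj":25,"st":19,"wsj":87}
After op 3 (replace /st 46): {"lg":86,"qaj":25,"st":46,"wsj":87}
After op 4 (replace /st 68): {"lg":86,"qaj":25,"st":68,"wsj":87}
After op 5 (replace /wsj 91): {"lg":86,"qaj":25,"st":68,"wsj":91}
After op 6 (replace /st 29): {"lg":86,"qaj":25,"st":29,"wsj":91}
After op 7 (add /st 22): {"lg":86,"qaj":25,"st":22,"wsj":91}
After op 8 (add /st 38): {"lg":86,"qaj":25,"st":38,"wsj":91}
After op 9 (replace /lg 14): {"lg":14,"qaj":25,"st":38,"wsj":91}
After op 10 (replace /qaj 36): {"lg":14,"qaj":36,"st":38,"wsj":91}
After op 11 (add /lg 26): {"lg":26,"qaj":36,"st":38,"wsj":91}
After op 12 (remove /wsj): {"lg":26,"qaj":36,"st":38}
After op 13 (add /zmt 52): {"lg":26,"qaj":36,"st":38,"zmt":52}

Answer: {"lg":26,"qaj":36,"st":38,"zmt":52}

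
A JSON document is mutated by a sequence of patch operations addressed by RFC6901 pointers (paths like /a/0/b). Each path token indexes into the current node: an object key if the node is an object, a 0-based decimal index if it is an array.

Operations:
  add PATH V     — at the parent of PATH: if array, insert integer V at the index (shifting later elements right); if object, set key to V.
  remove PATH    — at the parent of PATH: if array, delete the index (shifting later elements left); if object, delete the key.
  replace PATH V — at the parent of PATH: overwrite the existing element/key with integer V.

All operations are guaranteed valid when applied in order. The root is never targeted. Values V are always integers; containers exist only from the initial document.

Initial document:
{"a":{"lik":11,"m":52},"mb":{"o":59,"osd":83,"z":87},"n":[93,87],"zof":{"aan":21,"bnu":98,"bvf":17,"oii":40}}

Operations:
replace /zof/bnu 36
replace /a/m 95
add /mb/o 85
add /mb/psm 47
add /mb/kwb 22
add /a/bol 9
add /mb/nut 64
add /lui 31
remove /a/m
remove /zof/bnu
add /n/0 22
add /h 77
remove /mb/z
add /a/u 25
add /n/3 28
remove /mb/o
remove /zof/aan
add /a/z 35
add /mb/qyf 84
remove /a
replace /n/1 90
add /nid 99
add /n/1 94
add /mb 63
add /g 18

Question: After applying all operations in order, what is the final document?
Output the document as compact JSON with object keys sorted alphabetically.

Answer: {"g":18,"h":77,"lui":31,"mb":63,"n":[22,94,90,87,28],"nid":99,"zof":{"bvf":17,"oii":40}}

Derivation:
After op 1 (replace /zof/bnu 36): {"a":{"lik":11,"m":52},"mb":{"o":59,"osd":83,"z":87},"n":[93,87],"zof":{"aan":21,"bnu":36,"bvf":17,"oii":40}}
After op 2 (replace /a/m 95): {"a":{"lik":11,"m":95},"mb":{"o":59,"osd":83,"z":87},"n":[93,87],"zof":{"aan":21,"bnu":36,"bvf":17,"oii":40}}
After op 3 (add /mb/o 85): {"a":{"lik":11,"m":95},"mb":{"o":85,"osd":83,"z":87},"n":[93,87],"zof":{"aan":21,"bnu":36,"bvf":17,"oii":40}}
After op 4 (add /mb/psm 47): {"a":{"lik":11,"m":95},"mb":{"o":85,"osd":83,"psm":47,"z":87},"n":[93,87],"zof":{"aan":21,"bnu":36,"bvf":17,"oii":40}}
After op 5 (add /mb/kwb 22): {"a":{"lik":11,"m":95},"mb":{"kwb":22,"o":85,"osd":83,"psm":47,"z":87},"n":[93,87],"zof":{"aan":21,"bnu":36,"bvf":17,"oii":40}}
After op 6 (add /a/bol 9): {"a":{"bol":9,"lik":11,"m":95},"mb":{"kwb":22,"o":85,"osd":83,"psm":47,"z":87},"n":[93,87],"zof":{"aan":21,"bnu":36,"bvf":17,"oii":40}}
After op 7 (add /mb/nut 64): {"a":{"bol":9,"lik":11,"m":95},"mb":{"kwb":22,"nut":64,"o":85,"osd":83,"psm":47,"z":87},"n":[93,87],"zof":{"aan":21,"bnu":36,"bvf":17,"oii":40}}
After op 8 (add /lui 31): {"a":{"bol":9,"lik":11,"m":95},"lui":31,"mb":{"kwb":22,"nut":64,"o":85,"osd":83,"psm":47,"z":87},"n":[93,87],"zof":{"aan":21,"bnu":36,"bvf":17,"oii":40}}
After op 9 (remove /a/m): {"a":{"bol":9,"lik":11},"lui":31,"mb":{"kwb":22,"nut":64,"o":85,"osd":83,"psm":47,"z":87},"n":[93,87],"zof":{"aan":21,"bnu":36,"bvf":17,"oii":40}}
After op 10 (remove /zof/bnu): {"a":{"bol":9,"lik":11},"lui":31,"mb":{"kwb":22,"nut":64,"o":85,"osd":83,"psm":47,"z":87},"n":[93,87],"zof":{"aan":21,"bvf":17,"oii":40}}
After op 11 (add /n/0 22): {"a":{"bol":9,"lik":11},"lui":31,"mb":{"kwb":22,"nut":64,"o":85,"osd":83,"psm":47,"z":87},"n":[22,93,87],"zof":{"aan":21,"bvf":17,"oii":40}}
After op 12 (add /h 77): {"a":{"bol":9,"lik":11},"h":77,"lui":31,"mb":{"kwb":22,"nut":64,"o":85,"osd":83,"psm":47,"z":87},"n":[22,93,87],"zof":{"aan":21,"bvf":17,"oii":40}}
After op 13 (remove /mb/z): {"a":{"bol":9,"lik":11},"h":77,"lui":31,"mb":{"kwb":22,"nut":64,"o":85,"osd":83,"psm":47},"n":[22,93,87],"zof":{"aan":21,"bvf":17,"oii":40}}
After op 14 (add /a/u 25): {"a":{"bol":9,"lik":11,"u":25},"h":77,"lui":31,"mb":{"kwb":22,"nut":64,"o":85,"osd":83,"psm":47},"n":[22,93,87],"zof":{"aan":21,"bvf":17,"oii":40}}
After op 15 (add /n/3 28): {"a":{"bol":9,"lik":11,"u":25},"h":77,"lui":31,"mb":{"kwb":22,"nut":64,"o":85,"osd":83,"psm":47},"n":[22,93,87,28],"zof":{"aan":21,"bvf":17,"oii":40}}
After op 16 (remove /mb/o): {"a":{"bol":9,"lik":11,"u":25},"h":77,"lui":31,"mb":{"kwb":22,"nut":64,"osd":83,"psm":47},"n":[22,93,87,28],"zof":{"aan":21,"bvf":17,"oii":40}}
After op 17 (remove /zof/aan): {"a":{"bol":9,"lik":11,"u":25},"h":77,"lui":31,"mb":{"kwb":22,"nut":64,"osd":83,"psm":47},"n":[22,93,87,28],"zof":{"bvf":17,"oii":40}}
After op 18 (add /a/z 35): {"a":{"bol":9,"lik":11,"u":25,"z":35},"h":77,"lui":31,"mb":{"kwb":22,"nut":64,"osd":83,"psm":47},"n":[22,93,87,28],"zof":{"bvf":17,"oii":40}}
After op 19 (add /mb/qyf 84): {"a":{"bol":9,"lik":11,"u":25,"z":35},"h":77,"lui":31,"mb":{"kwb":22,"nut":64,"osd":83,"psm":47,"qyf":84},"n":[22,93,87,28],"zof":{"bvf":17,"oii":40}}
After op 20 (remove /a): {"h":77,"lui":31,"mb":{"kwb":22,"nut":64,"osd":83,"psm":47,"qyf":84},"n":[22,93,87,28],"zof":{"bvf":17,"oii":40}}
After op 21 (replace /n/1 90): {"h":77,"lui":31,"mb":{"kwb":22,"nut":64,"osd":83,"psm":47,"qyf":84},"n":[22,90,87,28],"zof":{"bvf":17,"oii":40}}
After op 22 (add /nid 99): {"h":77,"lui":31,"mb":{"kwb":22,"nut":64,"osd":83,"psm":47,"qyf":84},"n":[22,90,87,28],"nid":99,"zof":{"bvf":17,"oii":40}}
After op 23 (add /n/1 94): {"h":77,"lui":31,"mb":{"kwb":22,"nut":64,"osd":83,"psm":47,"qyf":84},"n":[22,94,90,87,28],"nid":99,"zof":{"bvf":17,"oii":40}}
After op 24 (add /mb 63): {"h":77,"lui":31,"mb":63,"n":[22,94,90,87,28],"nid":99,"zof":{"bvf":17,"oii":40}}
After op 25 (add /g 18): {"g":18,"h":77,"lui":31,"mb":63,"n":[22,94,90,87,28],"nid":99,"zof":{"bvf":17,"oii":40}}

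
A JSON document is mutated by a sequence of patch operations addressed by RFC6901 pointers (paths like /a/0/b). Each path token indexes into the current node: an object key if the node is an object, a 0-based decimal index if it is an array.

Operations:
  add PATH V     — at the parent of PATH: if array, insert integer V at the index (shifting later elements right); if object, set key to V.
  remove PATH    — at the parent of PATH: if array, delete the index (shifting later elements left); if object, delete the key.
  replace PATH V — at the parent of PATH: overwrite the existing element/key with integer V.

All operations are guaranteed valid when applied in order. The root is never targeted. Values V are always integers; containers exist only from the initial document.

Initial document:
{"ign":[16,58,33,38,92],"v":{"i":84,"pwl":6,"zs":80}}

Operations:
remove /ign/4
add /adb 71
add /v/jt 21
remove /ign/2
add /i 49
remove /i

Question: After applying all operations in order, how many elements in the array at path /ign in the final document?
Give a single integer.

After op 1 (remove /ign/4): {"ign":[16,58,33,38],"v":{"i":84,"pwl":6,"zs":80}}
After op 2 (add /adb 71): {"adb":71,"ign":[16,58,33,38],"v":{"i":84,"pwl":6,"zs":80}}
After op 3 (add /v/jt 21): {"adb":71,"ign":[16,58,33,38],"v":{"i":84,"jt":21,"pwl":6,"zs":80}}
After op 4 (remove /ign/2): {"adb":71,"ign":[16,58,38],"v":{"i":84,"jt":21,"pwl":6,"zs":80}}
After op 5 (add /i 49): {"adb":71,"i":49,"ign":[16,58,38],"v":{"i":84,"jt":21,"pwl":6,"zs":80}}
After op 6 (remove /i): {"adb":71,"ign":[16,58,38],"v":{"i":84,"jt":21,"pwl":6,"zs":80}}
Size at path /ign: 3

Answer: 3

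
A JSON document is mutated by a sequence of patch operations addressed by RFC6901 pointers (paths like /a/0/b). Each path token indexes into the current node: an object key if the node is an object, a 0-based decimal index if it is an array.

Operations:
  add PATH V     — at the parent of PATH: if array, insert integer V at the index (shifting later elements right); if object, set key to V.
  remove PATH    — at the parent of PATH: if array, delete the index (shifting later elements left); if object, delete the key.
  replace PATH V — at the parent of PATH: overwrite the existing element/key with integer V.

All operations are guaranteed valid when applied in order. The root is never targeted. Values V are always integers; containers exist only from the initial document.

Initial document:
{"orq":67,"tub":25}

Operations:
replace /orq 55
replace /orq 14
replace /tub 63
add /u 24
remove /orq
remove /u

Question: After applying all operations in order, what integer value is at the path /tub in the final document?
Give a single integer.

After op 1 (replace /orq 55): {"orq":55,"tub":25}
After op 2 (replace /orq 14): {"orq":14,"tub":25}
After op 3 (replace /tub 63): {"orq":14,"tub":63}
After op 4 (add /u 24): {"orq":14,"tub":63,"u":24}
After op 5 (remove /orq): {"tub":63,"u":24}
After op 6 (remove /u): {"tub":63}
Value at /tub: 63

Answer: 63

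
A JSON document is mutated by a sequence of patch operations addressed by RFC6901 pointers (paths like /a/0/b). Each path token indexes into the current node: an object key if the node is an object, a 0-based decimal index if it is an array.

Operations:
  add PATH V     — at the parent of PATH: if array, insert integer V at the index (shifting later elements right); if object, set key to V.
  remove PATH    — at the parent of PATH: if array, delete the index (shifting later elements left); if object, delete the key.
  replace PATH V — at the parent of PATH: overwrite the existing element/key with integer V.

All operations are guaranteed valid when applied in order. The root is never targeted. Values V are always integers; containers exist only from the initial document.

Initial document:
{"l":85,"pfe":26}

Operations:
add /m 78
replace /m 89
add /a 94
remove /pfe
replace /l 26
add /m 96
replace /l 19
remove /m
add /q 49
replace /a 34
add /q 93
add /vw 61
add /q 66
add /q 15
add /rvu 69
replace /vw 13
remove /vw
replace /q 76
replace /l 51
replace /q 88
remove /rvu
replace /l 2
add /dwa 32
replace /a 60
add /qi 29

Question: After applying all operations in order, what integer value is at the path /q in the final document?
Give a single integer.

After op 1 (add /m 78): {"l":85,"m":78,"pfe":26}
After op 2 (replace /m 89): {"l":85,"m":89,"pfe":26}
After op 3 (add /a 94): {"a":94,"l":85,"m":89,"pfe":26}
After op 4 (remove /pfe): {"a":94,"l":85,"m":89}
After op 5 (replace /l 26): {"a":94,"l":26,"m":89}
After op 6 (add /m 96): {"a":94,"l":26,"m":96}
After op 7 (replace /l 19): {"a":94,"l":19,"m":96}
After op 8 (remove /m): {"a":94,"l":19}
After op 9 (add /q 49): {"a":94,"l":19,"q":49}
After op 10 (replace /a 34): {"a":34,"l":19,"q":49}
After op 11 (add /q 93): {"a":34,"l":19,"q":93}
After op 12 (add /vw 61): {"a":34,"l":19,"q":93,"vw":61}
After op 13 (add /q 66): {"a":34,"l":19,"q":66,"vw":61}
After op 14 (add /q 15): {"a":34,"l":19,"q":15,"vw":61}
After op 15 (add /rvu 69): {"a":34,"l":19,"q":15,"rvu":69,"vw":61}
After op 16 (replace /vw 13): {"a":34,"l":19,"q":15,"rvu":69,"vw":13}
After op 17 (remove /vw): {"a":34,"l":19,"q":15,"rvu":69}
After op 18 (replace /q 76): {"a":34,"l":19,"q":76,"rvu":69}
After op 19 (replace /l 51): {"a":34,"l":51,"q":76,"rvu":69}
After op 20 (replace /q 88): {"a":34,"l":51,"q":88,"rvu":69}
After op 21 (remove /rvu): {"a":34,"l":51,"q":88}
After op 22 (replace /l 2): {"a":34,"l":2,"q":88}
After op 23 (add /dwa 32): {"a":34,"dwa":32,"l":2,"q":88}
After op 24 (replace /a 60): {"a":60,"dwa":32,"l":2,"q":88}
After op 25 (add /qi 29): {"a":60,"dwa":32,"l":2,"q":88,"qi":29}
Value at /q: 88

Answer: 88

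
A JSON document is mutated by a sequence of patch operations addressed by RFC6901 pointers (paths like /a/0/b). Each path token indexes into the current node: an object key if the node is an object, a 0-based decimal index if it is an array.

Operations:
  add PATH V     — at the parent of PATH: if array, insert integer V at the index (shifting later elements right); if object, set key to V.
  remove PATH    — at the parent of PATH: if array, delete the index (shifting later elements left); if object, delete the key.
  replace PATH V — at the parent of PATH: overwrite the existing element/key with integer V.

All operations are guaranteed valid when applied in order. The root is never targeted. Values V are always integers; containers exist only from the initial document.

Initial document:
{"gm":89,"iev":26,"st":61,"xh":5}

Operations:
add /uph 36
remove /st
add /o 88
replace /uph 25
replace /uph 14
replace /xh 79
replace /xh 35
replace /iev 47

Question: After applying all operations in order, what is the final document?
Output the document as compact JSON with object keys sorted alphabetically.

Answer: {"gm":89,"iev":47,"o":88,"uph":14,"xh":35}

Derivation:
After op 1 (add /uph 36): {"gm":89,"iev":26,"st":61,"uph":36,"xh":5}
After op 2 (remove /st): {"gm":89,"iev":26,"uph":36,"xh":5}
After op 3 (add /o 88): {"gm":89,"iev":26,"o":88,"uph":36,"xh":5}
After op 4 (replace /uph 25): {"gm":89,"iev":26,"o":88,"uph":25,"xh":5}
After op 5 (replace /uph 14): {"gm":89,"iev":26,"o":88,"uph":14,"xh":5}
After op 6 (replace /xh 79): {"gm":89,"iev":26,"o":88,"uph":14,"xh":79}
After op 7 (replace /xh 35): {"gm":89,"iev":26,"o":88,"uph":14,"xh":35}
After op 8 (replace /iev 47): {"gm":89,"iev":47,"o":88,"uph":14,"xh":35}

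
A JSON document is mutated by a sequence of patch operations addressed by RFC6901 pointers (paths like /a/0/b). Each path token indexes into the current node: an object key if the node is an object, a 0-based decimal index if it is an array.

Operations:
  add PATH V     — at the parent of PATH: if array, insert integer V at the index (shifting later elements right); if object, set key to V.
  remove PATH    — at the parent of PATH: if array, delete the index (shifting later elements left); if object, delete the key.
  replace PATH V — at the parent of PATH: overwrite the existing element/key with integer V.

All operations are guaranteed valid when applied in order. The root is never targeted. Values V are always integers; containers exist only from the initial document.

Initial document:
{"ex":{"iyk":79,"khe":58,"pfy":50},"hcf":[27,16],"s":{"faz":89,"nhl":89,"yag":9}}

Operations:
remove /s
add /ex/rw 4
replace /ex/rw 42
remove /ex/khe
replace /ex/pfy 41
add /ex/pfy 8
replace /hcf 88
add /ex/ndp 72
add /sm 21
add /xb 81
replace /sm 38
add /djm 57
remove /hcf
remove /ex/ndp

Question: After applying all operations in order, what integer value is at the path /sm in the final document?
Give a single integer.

Answer: 38

Derivation:
After op 1 (remove /s): {"ex":{"iyk":79,"khe":58,"pfy":50},"hcf":[27,16]}
After op 2 (add /ex/rw 4): {"ex":{"iyk":79,"khe":58,"pfy":50,"rw":4},"hcf":[27,16]}
After op 3 (replace /ex/rw 42): {"ex":{"iyk":79,"khe":58,"pfy":50,"rw":42},"hcf":[27,16]}
After op 4 (remove /ex/khe): {"ex":{"iyk":79,"pfy":50,"rw":42},"hcf":[27,16]}
After op 5 (replace /ex/pfy 41): {"ex":{"iyk":79,"pfy":41,"rw":42},"hcf":[27,16]}
After op 6 (add /ex/pfy 8): {"ex":{"iyk":79,"pfy":8,"rw":42},"hcf":[27,16]}
After op 7 (replace /hcf 88): {"ex":{"iyk":79,"pfy":8,"rw":42},"hcf":88}
After op 8 (add /ex/ndp 72): {"ex":{"iyk":79,"ndp":72,"pfy":8,"rw":42},"hcf":88}
After op 9 (add /sm 21): {"ex":{"iyk":79,"ndp":72,"pfy":8,"rw":42},"hcf":88,"sm":21}
After op 10 (add /xb 81): {"ex":{"iyk":79,"ndp":72,"pfy":8,"rw":42},"hcf":88,"sm":21,"xb":81}
After op 11 (replace /sm 38): {"ex":{"iyk":79,"ndp":72,"pfy":8,"rw":42},"hcf":88,"sm":38,"xb":81}
After op 12 (add /djm 57): {"djm":57,"ex":{"iyk":79,"ndp":72,"pfy":8,"rw":42},"hcf":88,"sm":38,"xb":81}
After op 13 (remove /hcf): {"djm":57,"ex":{"iyk":79,"ndp":72,"pfy":8,"rw":42},"sm":38,"xb":81}
After op 14 (remove /ex/ndp): {"djm":57,"ex":{"iyk":79,"pfy":8,"rw":42},"sm":38,"xb":81}
Value at /sm: 38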